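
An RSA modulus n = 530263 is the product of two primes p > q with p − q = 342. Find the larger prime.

Since p = q + 342, we have 530263 = q(q + 342), so q² + 342q − 530263 = 0.
Discriminant: 342² + 4·530263 = 116964 + 2121052 = 2238016; √2238016 = 1496.
q = (−342 + 1496)/2 = 577, and p = q + 342 = 919.
Check: 577 · 919 = 530263.

919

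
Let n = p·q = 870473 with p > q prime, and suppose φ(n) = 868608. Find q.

φ(n) = (p−1)(q−1) = n − (p+q) + 1, so p + q = 870473 − 868608 + 1 = 1866.
p and q are the roots of t² − 1866t + 870473 = 0.
Discriminant: 1866² − 4·870473 = 3481956 − 3481892 = 64; √64 = 8.
q = (1866 − 8)/2 = 929, p = (1866 + 8)/2 = 937.
Check: 929 · 937 = 870473.

929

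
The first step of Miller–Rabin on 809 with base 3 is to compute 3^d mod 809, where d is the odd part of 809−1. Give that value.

809 − 1 = 808 = 2^3 · 101, so d = 101.
3^1 ≡ 3 (mod 809)
3^2 ≡ 3^2 = 9 ≡ 9 (mod 809)
3^4 ≡ 9^2 = 81 ≡ 81 (mod 809)
3^8 ≡ 81^2 = 6561 ≡ 89 (mod 809)
3^16 ≡ 89^2 = 7921 ≡ 640 (mod 809)
3^32 ≡ 640^2 = 409600 ≡ 246 (mod 809)
3^64 ≡ 246^2 = 60516 ≡ 650 (mod 809)
101 = 64 + 32 + 4 + 1 in binary powers of 2.
So 3^101 ≡ 650 · 246 · 81 · 3 ≡ 239 (mod 809).
Squaring chain: 239 → 491 → 808; reaches −1, so base 3 does not prove 809 composite.

239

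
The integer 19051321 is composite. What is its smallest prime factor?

73

19051321 is odd.
Digit sum 22, not divisible by 3.
Ends in 1: not divisible by 5.
7: 19051321 = 7·2721617 + 2
11: 19051321 = 11·1731938 + 3
13: 19051321 = 13·1465486 + 3
17: 19051321 = 17·1120665 + 16
19: 19051321 = 19·1002701 + 2
23: 19051321 = 23·828318 + 7
29: 19051321 = 29·656942 + 3
31: 19051321 = 31·614558 + 23
37: 19051321 = 37·514900 + 21
41: 19051321 = 41·464666 + 15
43: 19051321 = 43·443053 + 42
47: 19051321 = 47·405347 + 12
53: 19051321 = 53·359458 + 47
59: 19051321 = 59·322903 + 44
61: 19051321 = 61·312316 + 45
67: 19051321 = 67·284348 + 5
71: 19051321 = 71·268328 + 33
73: 19051321 = 73·260977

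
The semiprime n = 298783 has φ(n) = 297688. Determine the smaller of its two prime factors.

509

φ(n) = (p−1)(q−1) = n − (p+q) + 1, so p + q = 298783 − 297688 + 1 = 1096.
p and q are the roots of t² − 1096t + 298783 = 0.
Discriminant: 1096² − 4·298783 = 1201216 − 1195132 = 6084; √6084 = 78.
q = (1096 − 78)/2 = 509, p = (1096 + 78)/2 = 587.
Check: 509 · 587 = 298783.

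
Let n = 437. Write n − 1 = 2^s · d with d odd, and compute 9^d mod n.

437 − 1 = 436 = 2^2 · 109, so d = 109.
9^1 ≡ 9 (mod 437)
9^2 ≡ 9^2 = 81 ≡ 81 (mod 437)
9^4 ≡ 81^2 = 6561 ≡ 6 (mod 437)
9^8 ≡ 6^2 = 36 ≡ 36 (mod 437)
9^16 ≡ 36^2 = 1296 ≡ 422 (mod 437)
9^32 ≡ 422^2 = 178084 ≡ 225 (mod 437)
9^64 ≡ 225^2 = 50625 ≡ 370 (mod 437)
109 = 64 + 32 + 8 + 4 + 1 in binary powers of 2.
So 9^109 ≡ 370 · 225 · 36 · 6 · 9 ≡ 294 (mod 437).
Squaring chain: 294 → 347; never reaches −1, so base 9 is a Miller–Rabin witness that 437 is composite.

294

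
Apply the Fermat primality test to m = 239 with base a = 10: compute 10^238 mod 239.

10^1 ≡ 10 (mod 239)
10^2 ≡ 10^2 = 100 ≡ 100 (mod 239)
10^4 ≡ 100^2 = 10000 ≡ 201 (mod 239)
10^8 ≡ 201^2 = 40401 ≡ 10 (mod 239)
10^16 ≡ 10^2 = 100 ≡ 100 (mod 239)
10^32 ≡ 100^2 = 10000 ≡ 201 (mod 239)
10^64 ≡ 201^2 = 40401 ≡ 10 (mod 239)
10^128 ≡ 10^2 = 100 ≡ 100 (mod 239)
238 = 128 + 64 + 32 + 8 + 4 + 2 in binary powers of 2.
So 10^238 ≡ 100 · 10 · 201 · 10 · 201 · 100 ≡ 1 (mod 239).
Since the result is 1, base 10 gives no evidence that 239 is composite.

1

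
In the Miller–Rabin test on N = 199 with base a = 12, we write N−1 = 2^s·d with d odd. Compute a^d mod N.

198

199 − 1 = 198 = 2^1 · 99, so d = 99.
12^1 ≡ 12 (mod 199)
12^2 ≡ 12^2 = 144 ≡ 144 (mod 199)
12^4 ≡ 144^2 = 20736 ≡ 40 (mod 199)
12^8 ≡ 40^2 = 1600 ≡ 8 (mod 199)
12^16 ≡ 8^2 = 64 ≡ 64 (mod 199)
12^32 ≡ 64^2 = 4096 ≡ 116 (mod 199)
12^64 ≡ 116^2 = 13456 ≡ 123 (mod 199)
99 = 64 + 32 + 2 + 1 in binary powers of 2.
So 12^99 ≡ 123 · 116 · 144 · 12 ≡ 198 (mod 199).
Since 12^d ≡ 198 (mod 199), base 12 does not prove 199 composite.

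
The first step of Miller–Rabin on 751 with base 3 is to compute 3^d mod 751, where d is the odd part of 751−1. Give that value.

750

751 − 1 = 750 = 2^1 · 375, so d = 375.
3^1 ≡ 3 (mod 751)
3^2 ≡ 3^2 = 9 ≡ 9 (mod 751)
3^4 ≡ 9^2 = 81 ≡ 81 (mod 751)
3^8 ≡ 81^2 = 6561 ≡ 553 (mod 751)
3^16 ≡ 553^2 = 305809 ≡ 152 (mod 751)
3^32 ≡ 152^2 = 23104 ≡ 574 (mod 751)
3^64 ≡ 574^2 = 329476 ≡ 538 (mod 751)
3^128 ≡ 538^2 = 289444 ≡ 309 (mod 751)
3^256 ≡ 309^2 = 95481 ≡ 104 (mod 751)
375 = 256 + 64 + 32 + 16 + 4 + 2 + 1 in binary powers of 2.
So 3^375 ≡ 104 · 538 · 574 · 152 · 81 · 9 · 3 ≡ 750 (mod 751).
Since 3^d ≡ 750 (mod 751), base 3 does not prove 751 composite.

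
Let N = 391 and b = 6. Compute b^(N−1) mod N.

25

6^1 ≡ 6 (mod 391)
6^2 ≡ 6^2 = 36 ≡ 36 (mod 391)
6^4 ≡ 36^2 = 1296 ≡ 123 (mod 391)
6^8 ≡ 123^2 = 15129 ≡ 271 (mod 391)
6^16 ≡ 271^2 = 73441 ≡ 324 (mod 391)
6^32 ≡ 324^2 = 104976 ≡ 188 (mod 391)
6^64 ≡ 188^2 = 35344 ≡ 154 (mod 391)
6^128 ≡ 154^2 = 23716 ≡ 256 (mod 391)
6^256 ≡ 256^2 = 65536 ≡ 239 (mod 391)
390 = 256 + 128 + 4 + 2 in binary powers of 2.
So 6^390 ≡ 239 · 256 · 123 · 36 ≡ 25 (mod 391).
Since 25 ≠ 1, base 6 is a Fermat witness: 391 is composite.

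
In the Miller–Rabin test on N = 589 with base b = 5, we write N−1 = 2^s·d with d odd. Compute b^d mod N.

125

589 − 1 = 588 = 2^2 · 147, so d = 147.
5^1 ≡ 5 (mod 589)
5^2 ≡ 5^2 = 25 ≡ 25 (mod 589)
5^4 ≡ 25^2 = 625 ≡ 36 (mod 589)
5^8 ≡ 36^2 = 1296 ≡ 118 (mod 589)
5^16 ≡ 118^2 = 13924 ≡ 377 (mod 589)
5^32 ≡ 377^2 = 142129 ≡ 180 (mod 589)
5^64 ≡ 180^2 = 32400 ≡ 5 (mod 589)
5^128 ≡ 5^2 = 25 ≡ 25 (mod 589)
147 = 128 + 16 + 2 + 1 in binary powers of 2.
So 5^147 ≡ 25 · 377 · 25 · 5 ≡ 125 (mod 589).
Squaring chain: 125 → 311; never reaches −1, so base 5 is a Miller–Rabin witness that 589 is composite.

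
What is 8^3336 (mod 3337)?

1935

8^1 ≡ 8 (mod 3337)
8^2 ≡ 8^2 = 64 ≡ 64 (mod 3337)
8^4 ≡ 64^2 = 4096 ≡ 759 (mod 3337)
8^8 ≡ 759^2 = 576081 ≡ 2117 (mod 3337)
8^16 ≡ 2117^2 = 4481689 ≡ 98 (mod 3337)
8^32 ≡ 98^2 = 9604 ≡ 2930 (mod 3337)
8^64 ≡ 2930^2 = 8584900 ≡ 2136 (mod 3337)
8^128 ≡ 2136^2 = 4562496 ≡ 817 (mod 3337)
8^256 ≡ 817^2 = 667489 ≡ 89 (mod 3337)
8^512 ≡ 89^2 = 7921 ≡ 1247 (mod 3337)
8^1024 ≡ 1247^2 = 1555009 ≡ 3304 (mod 3337)
8^2048 ≡ 3304^2 = 10916416 ≡ 1089 (mod 3337)
3336 = 2048 + 1024 + 256 + 8 in binary powers of 2.
So 8^3336 ≡ 1089 · 3304 · 89 · 2117 ≡ 1935 (mod 3337).
Since 1935 ≠ 1, base 8 is a Fermat witness: 3337 is composite.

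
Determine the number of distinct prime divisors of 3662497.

4

3662497 = 17^2 · 12673
12673 = 19 · 667
667 = 23 · 29
3662497 = 17^2 · 19 · 23 · 29, which has 4 distinct prime factors.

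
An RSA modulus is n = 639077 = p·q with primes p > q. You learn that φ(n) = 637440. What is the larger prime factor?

997

φ(n) = (p−1)(q−1) = n − (p+q) + 1, so p + q = 639077 − 637440 + 1 = 1638.
p and q are the roots of t² − 1638t + 639077 = 0.
Discriminant: 1638² − 4·639077 = 2683044 − 2556308 = 126736; √126736 = 356.
q = (1638 − 356)/2 = 641, p = (1638 + 356)/2 = 997.
Check: 641 · 997 = 639077.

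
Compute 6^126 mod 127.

1

6^1 ≡ 6 (mod 127)
6^2 ≡ 6^2 = 36 ≡ 36 (mod 127)
6^4 ≡ 36^2 = 1296 ≡ 26 (mod 127)
6^8 ≡ 26^2 = 676 ≡ 41 (mod 127)
6^16 ≡ 41^2 = 1681 ≡ 30 (mod 127)
6^32 ≡ 30^2 = 900 ≡ 11 (mod 127)
6^64 ≡ 11^2 = 121 ≡ 121 (mod 127)
126 = 64 + 32 + 16 + 8 + 4 + 2 in binary powers of 2.
So 6^126 ≡ 121 · 11 · 30 · 41 · 26 · 36 ≡ 1 (mod 127).
Since the result is 1, base 6 gives no evidence that 127 is composite.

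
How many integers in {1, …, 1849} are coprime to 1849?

1806

Factor: 1849 = 43^2.
φ(1849) = 43^1·(43−1) = 1806.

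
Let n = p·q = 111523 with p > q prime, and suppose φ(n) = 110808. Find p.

487

φ(n) = (p−1)(q−1) = n − (p+q) + 1, so p + q = 111523 − 110808 + 1 = 716.
p and q are the roots of t² − 716t + 111523 = 0.
Discriminant: 716² − 4·111523 = 512656 − 446092 = 66564; √66564 = 258.
q = (716 − 258)/2 = 229, p = (716 + 258)/2 = 487.
Check: 229 · 487 = 111523.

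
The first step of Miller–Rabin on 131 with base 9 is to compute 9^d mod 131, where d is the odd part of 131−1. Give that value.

131 − 1 = 130 = 2^1 · 65, so d = 65.
9^1 ≡ 9 (mod 131)
9^2 ≡ 9^2 = 81 ≡ 81 (mod 131)
9^4 ≡ 81^2 = 6561 ≡ 11 (mod 131)
9^8 ≡ 11^2 = 121 ≡ 121 (mod 131)
9^16 ≡ 121^2 = 14641 ≡ 100 (mod 131)
9^32 ≡ 100^2 = 10000 ≡ 44 (mod 131)
9^64 ≡ 44^2 = 1936 ≡ 102 (mod 131)
65 = 64 + 1 in binary powers of 2.
So 9^65 ≡ 102 · 9 ≡ 1 (mod 131).
Since 9^d ≡ 1 (mod 131), base 9 does not prove 131 composite.

1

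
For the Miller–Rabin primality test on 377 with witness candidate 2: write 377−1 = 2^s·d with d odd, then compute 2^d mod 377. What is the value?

377 − 1 = 376 = 2^3 · 47, so d = 47.
2^1 ≡ 2 (mod 377)
2^2 ≡ 2^2 = 4 ≡ 4 (mod 377)
2^4 ≡ 4^2 = 16 ≡ 16 (mod 377)
2^8 ≡ 16^2 = 256 ≡ 256 (mod 377)
2^16 ≡ 256^2 = 65536 ≡ 315 (mod 377)
2^32 ≡ 315^2 = 99225 ≡ 74 (mod 377)
47 = 32 + 8 + 4 + 2 + 1 in binary powers of 2.
So 2^47 ≡ 74 · 256 · 16 · 4 · 2 ≡ 345 (mod 377).
Squaring chain: 345 → 270 → 139; never reaches −1, so base 2 is a Miller–Rabin witness that 377 is composite.

345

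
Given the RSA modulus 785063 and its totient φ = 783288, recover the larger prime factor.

947

φ(n) = (p−1)(q−1) = n − (p+q) + 1, so p + q = 785063 − 783288 + 1 = 1776.
p and q are the roots of t² − 1776t + 785063 = 0.
Discriminant: 1776² − 4·785063 = 3154176 − 3140252 = 13924; √13924 = 118.
q = (1776 − 118)/2 = 829, p = (1776 + 118)/2 = 947.
Check: 829 · 947 = 785063.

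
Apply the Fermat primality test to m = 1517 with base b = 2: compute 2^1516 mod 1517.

756

2^1 ≡ 2 (mod 1517)
2^2 ≡ 2^2 = 4 ≡ 4 (mod 1517)
2^4 ≡ 4^2 = 16 ≡ 16 (mod 1517)
2^8 ≡ 16^2 = 256 ≡ 256 (mod 1517)
2^16 ≡ 256^2 = 65536 ≡ 305 (mod 1517)
2^32 ≡ 305^2 = 93025 ≡ 488 (mod 1517)
2^64 ≡ 488^2 = 238144 ≡ 1492 (mod 1517)
2^128 ≡ 1492^2 = 2226064 ≡ 625 (mod 1517)
2^256 ≡ 625^2 = 390625 ≡ 756 (mod 1517)
2^512 ≡ 756^2 = 571536 ≡ 1144 (mod 1517)
2^1024 ≡ 1144^2 = 1308736 ≡ 1082 (mod 1517)
1516 = 1024 + 256 + 128 + 64 + 32 + 8 + 4 in binary powers of 2.
So 2^1516 ≡ 1082 · 756 · 625 · 1492 · 488 · 256 · 16 ≡ 756 (mod 1517).
Since 756 ≠ 1, base 2 is a Fermat witness: 1517 is composite.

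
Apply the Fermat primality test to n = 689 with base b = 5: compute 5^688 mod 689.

365

5^1 ≡ 5 (mod 689)
5^2 ≡ 5^2 = 25 ≡ 25 (mod 689)
5^4 ≡ 25^2 = 625 ≡ 625 (mod 689)
5^8 ≡ 625^2 = 390625 ≡ 651 (mod 689)
5^16 ≡ 651^2 = 423801 ≡ 66 (mod 689)
5^32 ≡ 66^2 = 4356 ≡ 222 (mod 689)
5^64 ≡ 222^2 = 49284 ≡ 365 (mod 689)
5^128 ≡ 365^2 = 133225 ≡ 248 (mod 689)
5^256 ≡ 248^2 = 61504 ≡ 183 (mod 689)
5^512 ≡ 183^2 = 33489 ≡ 417 (mod 689)
688 = 512 + 128 + 32 + 16 in binary powers of 2.
So 5^688 ≡ 417 · 248 · 222 · 66 ≡ 365 (mod 689).
Since 365 ≠ 1, base 5 is a Fermat witness: 689 is composite.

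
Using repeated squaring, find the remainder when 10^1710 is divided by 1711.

1115

10^1 ≡ 10 (mod 1711)
10^2 ≡ 10^2 = 100 ≡ 100 (mod 1711)
10^4 ≡ 100^2 = 10000 ≡ 1445 (mod 1711)
10^8 ≡ 1445^2 = 2088025 ≡ 605 (mod 1711)
10^16 ≡ 605^2 = 366025 ≡ 1582 (mod 1711)
10^32 ≡ 1582^2 = 2502724 ≡ 1242 (mod 1711)
10^64 ≡ 1242^2 = 1542564 ≡ 953 (mod 1711)
10^128 ≡ 953^2 = 908209 ≡ 1379 (mod 1711)
10^256 ≡ 1379^2 = 1901641 ≡ 720 (mod 1711)
10^512 ≡ 720^2 = 518400 ≡ 1678 (mod 1711)
10^1024 ≡ 1678^2 = 2815684 ≡ 1089 (mod 1711)
1710 = 1024 + 512 + 128 + 32 + 8 + 4 + 2 in binary powers of 2.
So 10^1710 ≡ 1089 · 1678 · 1379 · 1242 · 605 · 1445 · 100 ≡ 1115 (mod 1711).
Since 1115 ≠ 1, base 10 is a Fermat witness: 1711 is composite.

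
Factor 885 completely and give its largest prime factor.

885 = 3 · 295
295 = 5 · 59
59 is prime.
So 885 = 3 · 5 · 59; the largest prime factor is 59.

59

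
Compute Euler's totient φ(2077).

Factor: 2077 = 31 · 67.
φ(2077) = (31−1) · (67−1) = 30 · 66 = 1980.

1980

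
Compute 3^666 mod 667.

3^1 ≡ 3 (mod 667)
3^2 ≡ 3^2 = 9 ≡ 9 (mod 667)
3^4 ≡ 9^2 = 81 ≡ 81 (mod 667)
3^8 ≡ 81^2 = 6561 ≡ 558 (mod 667)
3^16 ≡ 558^2 = 311364 ≡ 542 (mod 667)
3^32 ≡ 542^2 = 293764 ≡ 284 (mod 667)
3^64 ≡ 284^2 = 80656 ≡ 616 (mod 667)
3^128 ≡ 616^2 = 379456 ≡ 600 (mod 667)
3^256 ≡ 600^2 = 360000 ≡ 487 (mod 667)
3^512 ≡ 487^2 = 237169 ≡ 384 (mod 667)
666 = 512 + 128 + 16 + 8 + 2 in binary powers of 2.
So 3^666 ≡ 384 · 600 · 542 · 558 · 9 ≡ 660 (mod 667).
Since 660 ≠ 1, base 3 is a Fermat witness: 667 is composite.

660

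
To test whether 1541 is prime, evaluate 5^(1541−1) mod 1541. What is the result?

1

5^1 ≡ 5 (mod 1541)
5^2 ≡ 5^2 = 25 ≡ 25 (mod 1541)
5^4 ≡ 25^2 = 625 ≡ 625 (mod 1541)
5^8 ≡ 625^2 = 390625 ≡ 752 (mod 1541)
5^16 ≡ 752^2 = 565504 ≡ 1498 (mod 1541)
5^32 ≡ 1498^2 = 2244004 ≡ 308 (mod 1541)
5^64 ≡ 308^2 = 94864 ≡ 863 (mod 1541)
5^128 ≡ 863^2 = 744769 ≡ 466 (mod 1541)
5^256 ≡ 466^2 = 217156 ≡ 1416 (mod 1541)
5^512 ≡ 1416^2 = 2005056 ≡ 215 (mod 1541)
5^1024 ≡ 215^2 = 46225 ≡ 1536 (mod 1541)
1540 = 1024 + 512 + 4 in binary powers of 2.
So 5^1540 ≡ 1536 · 215 · 625 ≡ 1 (mod 1541).
Since the result is 1, base 5 gives no evidence that 1541 is composite.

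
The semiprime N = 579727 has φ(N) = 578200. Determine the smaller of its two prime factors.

701

φ(n) = (p−1)(q−1) = n − (p+q) + 1, so p + q = 579727 − 578200 + 1 = 1528.
p and q are the roots of t² − 1528t + 579727 = 0.
Discriminant: 1528² − 4·579727 = 2334784 − 2318908 = 15876; √15876 = 126.
q = (1528 − 126)/2 = 701, p = (1528 + 126)/2 = 827.
Check: 701 · 827 = 579727.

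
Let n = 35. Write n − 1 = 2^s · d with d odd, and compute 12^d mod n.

17

35 − 1 = 34 = 2^1 · 17, so d = 17.
12^1 ≡ 12 (mod 35)
12^2 ≡ 12^2 = 144 ≡ 4 (mod 35)
12^4 ≡ 4^2 = 16 ≡ 16 (mod 35)
12^8 ≡ 16^2 = 256 ≡ 11 (mod 35)
12^16 ≡ 11^2 = 121 ≡ 16 (mod 35)
17 = 16 + 1 in binary powers of 2.
So 12^17 ≡ 16 · 12 ≡ 17 (mod 35).
Squaring chain: 17; never reaches −1, so base 12 is a Miller–Rabin witness that 35 is composite.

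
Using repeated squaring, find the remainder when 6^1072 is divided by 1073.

371

6^1 ≡ 6 (mod 1073)
6^2 ≡ 6^2 = 36 ≡ 36 (mod 1073)
6^4 ≡ 36^2 = 1296 ≡ 223 (mod 1073)
6^8 ≡ 223^2 = 49729 ≡ 371 (mod 1073)
6^16 ≡ 371^2 = 137641 ≡ 297 (mod 1073)
6^32 ≡ 297^2 = 88209 ≡ 223 (mod 1073)
6^64 ≡ 223^2 = 49729 ≡ 371 (mod 1073)
6^128 ≡ 371^2 = 137641 ≡ 297 (mod 1073)
6^256 ≡ 297^2 = 88209 ≡ 223 (mod 1073)
6^512 ≡ 223^2 = 49729 ≡ 371 (mod 1073)
6^1024 ≡ 371^2 = 137641 ≡ 297 (mod 1073)
1072 = 1024 + 32 + 16 in binary powers of 2.
So 6^1072 ≡ 297 · 223 · 297 ≡ 371 (mod 1073).
Since 371 ≠ 1, base 6 is a Fermat witness: 1073 is composite.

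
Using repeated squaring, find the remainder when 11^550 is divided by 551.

410

11^1 ≡ 11 (mod 551)
11^2 ≡ 11^2 = 121 ≡ 121 (mod 551)
11^4 ≡ 121^2 = 14641 ≡ 315 (mod 551)
11^8 ≡ 315^2 = 99225 ≡ 45 (mod 551)
11^16 ≡ 45^2 = 2025 ≡ 372 (mod 551)
11^32 ≡ 372^2 = 138384 ≡ 83 (mod 551)
11^64 ≡ 83^2 = 6889 ≡ 277 (mod 551)
11^128 ≡ 277^2 = 76729 ≡ 140 (mod 551)
11^256 ≡ 140^2 = 19600 ≡ 315 (mod 551)
11^512 ≡ 315^2 = 99225 ≡ 45 (mod 551)
550 = 512 + 32 + 4 + 2 in binary powers of 2.
So 11^550 ≡ 45 · 83 · 315 · 121 ≡ 410 (mod 551).
Since 410 ≠ 1, base 11 is a Fermat witness: 551 is composite.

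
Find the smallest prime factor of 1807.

1807 is odd.
Digit sum 16, not divisible by 3.
Ends in 7: not divisible by 5.
7: 1807 = 7·258 + 1
11: 1807 = 11·164 + 3
13: 1807 = 13·139

13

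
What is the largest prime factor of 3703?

23

3703 = 7 · 529
529 = 23 · 23
23 = 23 · 1
So 3703 = 7 · 23^2; the largest prime factor is 23.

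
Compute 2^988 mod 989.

2^1 ≡ 2 (mod 989)
2^2 ≡ 2^2 = 4 ≡ 4 (mod 989)
2^4 ≡ 4^2 = 16 ≡ 16 (mod 989)
2^8 ≡ 16^2 = 256 ≡ 256 (mod 989)
2^16 ≡ 256^2 = 65536 ≡ 262 (mod 989)
2^32 ≡ 262^2 = 68644 ≡ 403 (mod 989)
2^64 ≡ 403^2 = 162409 ≡ 213 (mod 989)
2^128 ≡ 213^2 = 45369 ≡ 864 (mod 989)
2^256 ≡ 864^2 = 746496 ≡ 790 (mod 989)
2^512 ≡ 790^2 = 624100 ≡ 41 (mod 989)
988 = 512 + 256 + 128 + 64 + 16 + 8 + 4 in binary powers of 2.
So 2^988 ≡ 41 · 790 · 864 · 213 · 262 · 256 · 16 ≡ 213 (mod 989).
Since 213 ≠ 1, base 2 is a Fermat witness: 989 is composite.

213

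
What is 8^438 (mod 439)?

1

8^1 ≡ 8 (mod 439)
8^2 ≡ 8^2 = 64 ≡ 64 (mod 439)
8^4 ≡ 64^2 = 4096 ≡ 145 (mod 439)
8^8 ≡ 145^2 = 21025 ≡ 392 (mod 439)
8^16 ≡ 392^2 = 153664 ≡ 14 (mod 439)
8^32 ≡ 14^2 = 196 ≡ 196 (mod 439)
8^64 ≡ 196^2 = 38416 ≡ 223 (mod 439)
8^128 ≡ 223^2 = 49729 ≡ 122 (mod 439)
8^256 ≡ 122^2 = 14884 ≡ 397 (mod 439)
438 = 256 + 128 + 32 + 16 + 4 + 2 in binary powers of 2.
So 8^438 ≡ 397 · 122 · 196 · 14 · 145 · 64 ≡ 1 (mod 439).
Since the result is 1, base 8 gives no evidence that 439 is composite.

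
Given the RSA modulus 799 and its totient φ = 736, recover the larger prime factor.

φ(n) = (p−1)(q−1) = n − (p+q) + 1, so p + q = 799 − 736 + 1 = 64.
p and q are the roots of t² − 64t + 799 = 0.
Discriminant: 64² − 4·799 = 4096 − 3196 = 900; √900 = 30.
q = (64 − 30)/2 = 17, p = (64 + 30)/2 = 47.
Check: 17 · 47 = 799.

47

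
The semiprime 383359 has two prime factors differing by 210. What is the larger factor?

Since p = q + 210, we have 383359 = q(q + 210), so q² + 210q − 383359 = 0.
Discriminant: 210² + 4·383359 = 44100 + 1533436 = 1577536; √1577536 = 1256.
q = (−210 + 1256)/2 = 523, and p = q + 210 = 733.
Check: 523 · 733 = 383359.

733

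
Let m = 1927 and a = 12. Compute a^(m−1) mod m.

1840

12^1 ≡ 12 (mod 1927)
12^2 ≡ 12^2 = 144 ≡ 144 (mod 1927)
12^4 ≡ 144^2 = 20736 ≡ 1466 (mod 1927)
12^8 ≡ 1466^2 = 2149156 ≡ 551 (mod 1927)
12^16 ≡ 551^2 = 303601 ≡ 1062 (mod 1927)
12^32 ≡ 1062^2 = 1127844 ≡ 549 (mod 1927)
12^64 ≡ 549^2 = 301401 ≡ 789 (mod 1927)
12^128 ≡ 789^2 = 622521 ≡ 100 (mod 1927)
12^256 ≡ 100^2 = 10000 ≡ 365 (mod 1927)
12^512 ≡ 365^2 = 133225 ≡ 262 (mod 1927)
12^1024 ≡ 262^2 = 68644 ≡ 1199 (mod 1927)
1926 = 1024 + 512 + 256 + 128 + 4 + 2 in binary powers of 2.
So 12^1926 ≡ 1199 · 262 · 365 · 100 · 1466 · 144 ≡ 1840 (mod 1927).
Since 1840 ≠ 1, base 12 is a Fermat witness: 1927 is composite.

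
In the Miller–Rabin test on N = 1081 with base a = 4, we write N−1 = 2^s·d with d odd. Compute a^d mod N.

1081 − 1 = 1080 = 2^3 · 135, so d = 135.
4^1 ≡ 4 (mod 1081)
4^2 ≡ 4^2 = 16 ≡ 16 (mod 1081)
4^4 ≡ 16^2 = 256 ≡ 256 (mod 1081)
4^8 ≡ 256^2 = 65536 ≡ 676 (mod 1081)
4^16 ≡ 676^2 = 456976 ≡ 794 (mod 1081)
4^32 ≡ 794^2 = 630436 ≡ 213 (mod 1081)
4^64 ≡ 213^2 = 45369 ≡ 1048 (mod 1081)
4^128 ≡ 1048^2 = 1098304 ≡ 8 (mod 1081)
135 = 128 + 4 + 2 + 1 in binary powers of 2.
So 4^135 ≡ 8 · 256 · 16 · 4 ≡ 271 (mod 1081).
Squaring chain: 271 → 1014 → 165; never reaches −1, so base 4 is a Miller–Rabin witness that 1081 is composite.

271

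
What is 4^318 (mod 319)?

4^1 ≡ 4 (mod 319)
4^2 ≡ 4^2 = 16 ≡ 16 (mod 319)
4^4 ≡ 16^2 = 256 ≡ 256 (mod 319)
4^8 ≡ 256^2 = 65536 ≡ 141 (mod 319)
4^16 ≡ 141^2 = 19881 ≡ 103 (mod 319)
4^32 ≡ 103^2 = 10609 ≡ 82 (mod 319)
4^64 ≡ 82^2 = 6724 ≡ 25 (mod 319)
4^128 ≡ 25^2 = 625 ≡ 306 (mod 319)
4^256 ≡ 306^2 = 93636 ≡ 169 (mod 319)
318 = 256 + 32 + 16 + 8 + 4 + 2 in binary powers of 2.
So 4^318 ≡ 169 · 82 · 103 · 141 · 256 · 16 ≡ 284 (mod 319).
Since 284 ≠ 1, base 4 is a Fermat witness: 319 is composite.

284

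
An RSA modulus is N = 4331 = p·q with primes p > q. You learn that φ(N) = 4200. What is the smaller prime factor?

61

φ(n) = (p−1)(q−1) = n − (p+q) + 1, so p + q = 4331 − 4200 + 1 = 132.
p and q are the roots of t² − 132t + 4331 = 0.
Discriminant: 132² − 4·4331 = 17424 − 17324 = 100; √100 = 10.
q = (132 − 10)/2 = 61, p = (132 + 10)/2 = 71.
Check: 61 · 71 = 4331.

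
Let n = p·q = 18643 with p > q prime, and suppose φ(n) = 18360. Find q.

103

φ(n) = (p−1)(q−1) = n − (p+q) + 1, so p + q = 18643 − 18360 + 1 = 284.
p and q are the roots of t² − 284t + 18643 = 0.
Discriminant: 284² − 4·18643 = 80656 − 74572 = 6084; √6084 = 78.
q = (284 − 78)/2 = 103, p = (284 + 78)/2 = 181.
Check: 103 · 181 = 18643.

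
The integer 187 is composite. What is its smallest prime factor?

187 is odd.
Digit sum 16, not divisible by 3.
Ends in 7: not divisible by 5.
7: 187 = 7·26 + 5
11: 187 = 11·17

11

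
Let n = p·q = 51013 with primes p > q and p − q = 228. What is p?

367

Since p = q + 228, we have 51013 = q(q + 228), so q² + 228q − 51013 = 0.
Discriminant: 228² + 4·51013 = 51984 + 204052 = 256036; √256036 = 506.
q = (−228 + 506)/2 = 139, and p = q + 228 = 367.
Check: 139 · 367 = 51013.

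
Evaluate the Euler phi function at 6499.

6336

Factor: 6499 = 67 · 97.
φ(6499) = (67−1) · (97−1) = 66 · 96 = 6336.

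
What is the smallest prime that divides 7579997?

43

7579997 is odd.
Digit sum 53, not divisible by 3.
Ends in 7: not divisible by 5.
7: 7579997 = 7·1082856 + 5
11: 7579997 = 11·689090 + 7
13: 7579997 = 13·583076 + 9
17: 7579997 = 17·445882 + 3
19: 7579997 = 19·398947 + 4
23: 7579997 = 23·329565 + 2
29: 7579997 = 29·261379 + 6
31: 7579997 = 31·244516 + 1
37: 7579997 = 37·204864 + 29
41: 7579997 = 41·184877 + 40
43: 7579997 = 43·176279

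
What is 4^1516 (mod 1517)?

4^1 ≡ 4 (mod 1517)
4^2 ≡ 4^2 = 16 ≡ 16 (mod 1517)
4^4 ≡ 16^2 = 256 ≡ 256 (mod 1517)
4^8 ≡ 256^2 = 65536 ≡ 305 (mod 1517)
4^16 ≡ 305^2 = 93025 ≡ 488 (mod 1517)
4^32 ≡ 488^2 = 238144 ≡ 1492 (mod 1517)
4^64 ≡ 1492^2 = 2226064 ≡ 625 (mod 1517)
4^128 ≡ 625^2 = 390625 ≡ 756 (mod 1517)
4^256 ≡ 756^2 = 571536 ≡ 1144 (mod 1517)
4^512 ≡ 1144^2 = 1308736 ≡ 1082 (mod 1517)
4^1024 ≡ 1082^2 = 1170724 ≡ 1117 (mod 1517)
1516 = 1024 + 256 + 128 + 64 + 32 + 8 + 4 in binary powers of 2.
So 4^1516 ≡ 1117 · 1144 · 756 · 625 · 1492 · 305 · 256 ≡ 1144 (mod 1517).
Since 1144 ≠ 1, base 4 is a Fermat witness: 1517 is composite.

1144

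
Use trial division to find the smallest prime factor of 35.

35 is odd.
Digit sum 8, not divisible by 3.
Ends in 5: divisible by 5.

5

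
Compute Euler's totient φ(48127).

42624

Factor: 48127 = 17 · 19 · 149.
φ(48127) = (17−1) · (19−1) · (149−1) = 16 · 18 · 148 = 42624.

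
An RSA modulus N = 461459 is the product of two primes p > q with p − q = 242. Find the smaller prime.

Since p = q + 242, we have 461459 = q(q + 242), so q² + 242q − 461459 = 0.
Discriminant: 242² + 4·461459 = 58564 + 1845836 = 1904400; √1904400 = 1380.
q = (−242 + 1380)/2 = 569, and p = q + 242 = 811.
Check: 569 · 811 = 461459.

569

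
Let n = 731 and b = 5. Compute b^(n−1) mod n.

5^1 ≡ 5 (mod 731)
5^2 ≡ 5^2 = 25 ≡ 25 (mod 731)
5^4 ≡ 25^2 = 625 ≡ 625 (mod 731)
5^8 ≡ 625^2 = 390625 ≡ 271 (mod 731)
5^16 ≡ 271^2 = 73441 ≡ 341 (mod 731)
5^32 ≡ 341^2 = 116281 ≡ 52 (mod 731)
5^64 ≡ 52^2 = 2704 ≡ 511 (mod 731)
5^128 ≡ 511^2 = 261121 ≡ 154 (mod 731)
5^256 ≡ 154^2 = 23716 ≡ 324 (mod 731)
5^512 ≡ 324^2 = 104976 ≡ 443 (mod 731)
730 = 512 + 128 + 64 + 16 + 8 + 2 in binary powers of 2.
So 5^730 ≡ 443 · 154 · 511 · 341 · 271 · 25 ≡ 298 (mod 731).
Since 298 ≠ 1, base 5 is a Fermat witness: 731 is composite.

298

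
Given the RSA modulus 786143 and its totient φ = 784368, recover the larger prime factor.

937

φ(n) = (p−1)(q−1) = n − (p+q) + 1, so p + q = 786143 − 784368 + 1 = 1776.
p and q are the roots of t² − 1776t + 786143 = 0.
Discriminant: 1776² − 4·786143 = 3154176 − 3144572 = 9604; √9604 = 98.
q = (1776 − 98)/2 = 839, p = (1776 + 98)/2 = 937.
Check: 839 · 937 = 786143.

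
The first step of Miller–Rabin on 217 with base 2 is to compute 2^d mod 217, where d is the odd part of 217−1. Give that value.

217 − 1 = 216 = 2^3 · 27, so d = 27.
2^1 ≡ 2 (mod 217)
2^2 ≡ 2^2 = 4 ≡ 4 (mod 217)
2^4 ≡ 4^2 = 16 ≡ 16 (mod 217)
2^8 ≡ 16^2 = 256 ≡ 39 (mod 217)
2^16 ≡ 39^2 = 1521 ≡ 2 (mod 217)
27 = 16 + 8 + 2 + 1 in binary powers of 2.
So 2^27 ≡ 2 · 39 · 4 · 2 ≡ 190 (mod 217).
Squaring chain: 190 → 78 → 8; never reaches −1, so base 2 is a Miller–Rabin witness that 217 is composite.

190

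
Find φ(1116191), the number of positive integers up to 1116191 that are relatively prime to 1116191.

Factor: 1116191 = 71 · 79 · 199.
φ(1116191) = (71−1) · (79−1) · (199−1) = 70 · 78 · 198 = 1081080.

1081080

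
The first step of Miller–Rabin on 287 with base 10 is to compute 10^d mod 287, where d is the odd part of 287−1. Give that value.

287 − 1 = 286 = 2^1 · 143, so d = 143.
10^1 ≡ 10 (mod 287)
10^2 ≡ 10^2 = 100 ≡ 100 (mod 287)
10^4 ≡ 100^2 = 10000 ≡ 242 (mod 287)
10^8 ≡ 242^2 = 58564 ≡ 16 (mod 287)
10^16 ≡ 16^2 = 256 ≡ 256 (mod 287)
10^32 ≡ 256^2 = 65536 ≡ 100 (mod 287)
10^64 ≡ 100^2 = 10000 ≡ 242 (mod 287)
10^128 ≡ 242^2 = 58564 ≡ 16 (mod 287)
143 = 128 + 8 + 4 + 2 + 1 in binary powers of 2.
So 10^143 ≡ 16 · 16 · 242 · 100 · 10 ≡ 180 (mod 287).
Squaring chain: 180; never reaches −1, so base 10 is a Miller–Rabin witness that 287 is composite.

180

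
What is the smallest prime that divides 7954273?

7954273 is odd.
Digit sum 37, not divisible by 3.
Ends in 3: not divisible by 5.
7: 7954273 = 7·1136324 + 5
11: 7954273 = 11·723115 + 8
13: 7954273 = 13·611867 + 2
17: 7954273 = 17·467898 + 7
19: 7954273 = 19·418645 + 18
23: 7954273 = 23·345837 + 22
29: 7954273 = 29·274285 + 8
31: 7954273 = 31·256589 + 14
37: 7954273 = 37·214980 + 13
41: 7954273 = 41·194006 + 27
43: 7954273 = 43·184983 + 4
47: 7954273 = 47·169239 + 40
53: 7954273 = 53·150080 + 33
59: 7954273 = 59·134818 + 11
61: 7954273 = 61·130397 + 56
67: 7954273 = 67·118720 + 33
71: 7954273 = 71·112032 + 1
73: 7954273 = 73·108962 + 47
79: 7954273 = 79·100687

79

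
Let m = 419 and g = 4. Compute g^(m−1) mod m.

4^1 ≡ 4 (mod 419)
4^2 ≡ 4^2 = 16 ≡ 16 (mod 419)
4^4 ≡ 16^2 = 256 ≡ 256 (mod 419)
4^8 ≡ 256^2 = 65536 ≡ 172 (mod 419)
4^16 ≡ 172^2 = 29584 ≡ 254 (mod 419)
4^32 ≡ 254^2 = 64516 ≡ 409 (mod 419)
4^64 ≡ 409^2 = 167281 ≡ 100 (mod 419)
4^128 ≡ 100^2 = 10000 ≡ 363 (mod 419)
4^256 ≡ 363^2 = 131769 ≡ 203 (mod 419)
418 = 256 + 128 + 32 + 2 in binary powers of 2.
So 4^418 ≡ 203 · 363 · 409 · 16 ≡ 1 (mod 419).
Since the result is 1, base 4 gives no evidence that 419 is composite.

1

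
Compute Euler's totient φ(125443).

Factor: 125443 = 17 · 47 · 157.
φ(125443) = (17−1) · (47−1) · (157−1) = 16 · 46 · 156 = 114816.

114816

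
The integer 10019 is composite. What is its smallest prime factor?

43

10019 is odd.
Digit sum 11, not divisible by 3.
Ends in 9: not divisible by 5.
7: 10019 = 7·1431 + 2
11: 10019 = 11·910 + 9
13: 10019 = 13·770 + 9
17: 10019 = 17·589 + 6
19: 10019 = 19·527 + 6
23: 10019 = 23·435 + 14
29: 10019 = 29·345 + 14
31: 10019 = 31·323 + 6
37: 10019 = 37·270 + 29
41: 10019 = 41·244 + 15
43: 10019 = 43·233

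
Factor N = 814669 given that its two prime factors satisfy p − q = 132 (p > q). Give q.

Since p = q + 132, we have 814669 = q(q + 132), so q² + 132q − 814669 = 0.
Discriminant: 132² + 4·814669 = 17424 + 3258676 = 3276100; √3276100 = 1810.
q = (−132 + 1810)/2 = 839, and p = q + 132 = 971.
Check: 839 · 971 = 814669.

839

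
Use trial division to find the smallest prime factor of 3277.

3277 is odd.
Digit sum 19, not divisible by 3.
Ends in 7: not divisible by 5.
7: 3277 = 7·468 + 1
11: 3277 = 11·297 + 10
13: 3277 = 13·252 + 1
17: 3277 = 17·192 + 13
19: 3277 = 19·172 + 9
23: 3277 = 23·142 + 11
29: 3277 = 29·113

29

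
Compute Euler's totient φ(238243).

225216

Factor: 238243 = 37 · 47 · 137.
φ(238243) = (37−1) · (47−1) · (137−1) = 36 · 46 · 136 = 225216.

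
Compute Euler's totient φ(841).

Factor: 841 = 29^2.
φ(841) = 29^1·(29−1) = 812.

812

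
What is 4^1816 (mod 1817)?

4^1 ≡ 4 (mod 1817)
4^2 ≡ 4^2 = 16 ≡ 16 (mod 1817)
4^4 ≡ 16^2 = 256 ≡ 256 (mod 1817)
4^8 ≡ 256^2 = 65536 ≡ 124 (mod 1817)
4^16 ≡ 124^2 = 15376 ≡ 840 (mod 1817)
4^32 ≡ 840^2 = 705600 ≡ 604 (mod 1817)
4^64 ≡ 604^2 = 364816 ≡ 1416 (mod 1817)
4^128 ≡ 1416^2 = 2005056 ≡ 905 (mod 1817)
4^256 ≡ 905^2 = 819025 ≡ 1375 (mod 1817)
4^512 ≡ 1375^2 = 1890625 ≡ 945 (mod 1817)
4^1024 ≡ 945^2 = 893025 ≡ 878 (mod 1817)
1816 = 1024 + 512 + 256 + 16 + 8 in binary powers of 2.
So 4^1816 ≡ 878 · 945 · 1375 · 840 · 124 ≡ 901 (mod 1817).
Since 901 ≠ 1, base 4 is a Fermat witness: 1817 is composite.

901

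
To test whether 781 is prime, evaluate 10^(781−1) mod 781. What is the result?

243

10^1 ≡ 10 (mod 781)
10^2 ≡ 10^2 = 100 ≡ 100 (mod 781)
10^4 ≡ 100^2 = 10000 ≡ 628 (mod 781)
10^8 ≡ 628^2 = 394384 ≡ 760 (mod 781)
10^16 ≡ 760^2 = 577600 ≡ 441 (mod 781)
10^32 ≡ 441^2 = 194481 ≡ 12 (mod 781)
10^64 ≡ 12^2 = 144 ≡ 144 (mod 781)
10^128 ≡ 144^2 = 20736 ≡ 430 (mod 781)
10^256 ≡ 430^2 = 184900 ≡ 584 (mod 781)
10^512 ≡ 584^2 = 341056 ≡ 540 (mod 781)
780 = 512 + 256 + 8 + 4 in binary powers of 2.
So 10^780 ≡ 540 · 584 · 760 · 628 ≡ 243 (mod 781).
Since 243 ≠ 1, base 10 is a Fermat witness: 781 is composite.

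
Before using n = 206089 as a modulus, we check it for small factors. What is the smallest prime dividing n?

206089 is odd.
Digit sum 25, not divisible by 3.
Ends in 9: not divisible by 5.
7: 206089 = 7·29441 + 2
11: 206089 = 11·18735 + 4
13: 206089 = 13·15853

13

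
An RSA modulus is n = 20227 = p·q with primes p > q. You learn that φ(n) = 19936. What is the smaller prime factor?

113

φ(n) = (p−1)(q−1) = n − (p+q) + 1, so p + q = 20227 − 19936 + 1 = 292.
p and q are the roots of t² − 292t + 20227 = 0.
Discriminant: 292² − 4·20227 = 85264 − 80908 = 4356; √4356 = 66.
q = (292 − 66)/2 = 113, p = (292 + 66)/2 = 179.
Check: 113 · 179 = 20227.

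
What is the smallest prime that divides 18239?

13

18239 is odd.
Digit sum 23, not divisible by 3.
Ends in 9: not divisible by 5.
7: 18239 = 7·2605 + 4
11: 18239 = 11·1658 + 1
13: 18239 = 13·1403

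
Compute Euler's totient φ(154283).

Factor: 154283 = 41 · 53 · 71.
φ(154283) = (41−1) · (53−1) · (71−1) = 40 · 52 · 70 = 145600.

145600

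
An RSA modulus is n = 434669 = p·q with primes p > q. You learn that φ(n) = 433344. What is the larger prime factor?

733

φ(n) = (p−1)(q−1) = n − (p+q) + 1, so p + q = 434669 − 433344 + 1 = 1326.
p and q are the roots of t² − 1326t + 434669 = 0.
Discriminant: 1326² − 4·434669 = 1758276 − 1738676 = 19600; √19600 = 140.
q = (1326 − 140)/2 = 593, p = (1326 + 140)/2 = 733.
Check: 593 · 733 = 434669.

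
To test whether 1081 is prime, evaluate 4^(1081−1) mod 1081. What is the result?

4^1 ≡ 4 (mod 1081)
4^2 ≡ 4^2 = 16 ≡ 16 (mod 1081)
4^4 ≡ 16^2 = 256 ≡ 256 (mod 1081)
4^8 ≡ 256^2 = 65536 ≡ 676 (mod 1081)
4^16 ≡ 676^2 = 456976 ≡ 794 (mod 1081)
4^32 ≡ 794^2 = 630436 ≡ 213 (mod 1081)
4^64 ≡ 213^2 = 45369 ≡ 1048 (mod 1081)
4^128 ≡ 1048^2 = 1098304 ≡ 8 (mod 1081)
4^256 ≡ 8^2 = 64 ≡ 64 (mod 1081)
4^512 ≡ 64^2 = 4096 ≡ 853 (mod 1081)
4^1024 ≡ 853^2 = 727609 ≡ 96 (mod 1081)
1080 = 1024 + 32 + 16 + 8 in binary powers of 2.
So 4^1080 ≡ 96 · 213 · 794 · 676 ≡ 200 (mod 1081).
Since 200 ≠ 1, base 4 is a Fermat witness: 1081 is composite.

200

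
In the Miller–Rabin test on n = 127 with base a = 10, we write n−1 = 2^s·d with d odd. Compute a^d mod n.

127 − 1 = 126 = 2^1 · 63, so d = 63.
10^1 ≡ 10 (mod 127)
10^2 ≡ 10^2 = 100 ≡ 100 (mod 127)
10^4 ≡ 100^2 = 10000 ≡ 94 (mod 127)
10^8 ≡ 94^2 = 8836 ≡ 73 (mod 127)
10^16 ≡ 73^2 = 5329 ≡ 122 (mod 127)
10^32 ≡ 122^2 = 14884 ≡ 25 (mod 127)
63 = 32 + 16 + 8 + 4 + 2 + 1 in binary powers of 2.
So 10^63 ≡ 25 · 122 · 73 · 94 · 100 · 10 ≡ 126 (mod 127).
Since 10^d ≡ 126 (mod 127), base 10 does not prove 127 composite.

126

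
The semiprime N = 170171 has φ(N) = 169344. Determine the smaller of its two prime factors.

φ(n) = (p−1)(q−1) = n − (p+q) + 1, so p + q = 170171 − 169344 + 1 = 828.
p and q are the roots of t² − 828t + 170171 = 0.
Discriminant: 828² − 4·170171 = 685584 − 680684 = 4900; √4900 = 70.
q = (828 − 70)/2 = 379, p = (828 + 70)/2 = 449.
Check: 379 · 449 = 170171.

379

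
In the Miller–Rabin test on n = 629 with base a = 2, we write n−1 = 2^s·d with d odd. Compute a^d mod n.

15

629 − 1 = 628 = 2^2 · 157, so d = 157.
2^1 ≡ 2 (mod 629)
2^2 ≡ 2^2 = 4 ≡ 4 (mod 629)
2^4 ≡ 4^2 = 16 ≡ 16 (mod 629)
2^8 ≡ 16^2 = 256 ≡ 256 (mod 629)
2^16 ≡ 256^2 = 65536 ≡ 120 (mod 629)
2^32 ≡ 120^2 = 14400 ≡ 562 (mod 629)
2^64 ≡ 562^2 = 315844 ≡ 86 (mod 629)
2^128 ≡ 86^2 = 7396 ≡ 477 (mod 629)
157 = 128 + 16 + 8 + 4 + 1 in binary powers of 2.
So 2^157 ≡ 477 · 120 · 256 · 16 · 2 ≡ 15 (mod 629).
Squaring chain: 15 → 225; never reaches −1, so base 2 is a Miller–Rabin witness that 629 is composite.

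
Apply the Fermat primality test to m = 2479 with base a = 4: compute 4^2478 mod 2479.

935

4^1 ≡ 4 (mod 2479)
4^2 ≡ 4^2 = 16 ≡ 16 (mod 2479)
4^4 ≡ 16^2 = 256 ≡ 256 (mod 2479)
4^8 ≡ 256^2 = 65536 ≡ 1082 (mod 2479)
4^16 ≡ 1082^2 = 1170724 ≡ 636 (mod 2479)
4^32 ≡ 636^2 = 404496 ≡ 419 (mod 2479)
4^64 ≡ 419^2 = 175561 ≡ 2031 (mod 2479)
4^128 ≡ 2031^2 = 4124961 ≡ 2384 (mod 2479)
4^256 ≡ 2384^2 = 5683456 ≡ 1588 (mod 2479)
4^512 ≡ 1588^2 = 2521744 ≡ 601 (mod 2479)
4^1024 ≡ 601^2 = 361201 ≡ 1746 (mod 2479)
4^2048 ≡ 1746^2 = 3048516 ≡ 1825 (mod 2479)
2478 = 2048 + 256 + 128 + 32 + 8 + 4 + 2 in binary powers of 2.
So 4^2478 ≡ 1825 · 1588 · 2384 · 419 · 1082 · 256 · 16 ≡ 935 (mod 2479).
Since 935 ≠ 1, base 4 is a Fermat witness: 2479 is composite.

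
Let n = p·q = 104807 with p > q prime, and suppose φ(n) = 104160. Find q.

φ(n) = (p−1)(q−1) = n − (p+q) + 1, so p + q = 104807 − 104160 + 1 = 648.
p and q are the roots of t² − 648t + 104807 = 0.
Discriminant: 648² − 4·104807 = 419904 − 419228 = 676; √676 = 26.
q = (648 − 26)/2 = 311, p = (648 + 26)/2 = 337.
Check: 311 · 337 = 104807.

311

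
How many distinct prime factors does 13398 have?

13398 = 2 · 6699
6699 = 3 · 2233
2233 = 7 · 319
319 = 11 · 29
13398 = 2 · 3 · 7 · 11 · 29, which has 5 distinct prime factors.

5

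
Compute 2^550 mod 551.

245

2^1 ≡ 2 (mod 551)
2^2 ≡ 2^2 = 4 ≡ 4 (mod 551)
2^4 ≡ 4^2 = 16 ≡ 16 (mod 551)
2^8 ≡ 16^2 = 256 ≡ 256 (mod 551)
2^16 ≡ 256^2 = 65536 ≡ 518 (mod 551)
2^32 ≡ 518^2 = 268324 ≡ 538 (mod 551)
2^64 ≡ 538^2 = 289444 ≡ 169 (mod 551)
2^128 ≡ 169^2 = 28561 ≡ 460 (mod 551)
2^256 ≡ 460^2 = 211600 ≡ 16 (mod 551)
2^512 ≡ 16^2 = 256 ≡ 256 (mod 551)
550 = 512 + 32 + 4 + 2 in binary powers of 2.
So 2^550 ≡ 256 · 538 · 16 · 4 ≡ 245 (mod 551).
Since 245 ≠ 1, base 2 is a Fermat witness: 551 is composite.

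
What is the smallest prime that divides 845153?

845153 is odd.
Digit sum 26, not divisible by 3.
Ends in 3: not divisible by 5.
7: 845153 = 7·120736 + 1
11: 845153 = 11·76832 + 1
13: 845153 = 13·65011 + 10
17: 845153 = 17·49714 + 15
19: 845153 = 19·44481 + 14
23: 845153 = 23·36745 + 18
29: 845153 = 29·29143 + 6
31: 845153 = 31·27263

31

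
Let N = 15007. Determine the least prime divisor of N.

43

15007 is odd.
Digit sum 13, not divisible by 3.
Ends in 7: not divisible by 5.
7: 15007 = 7·2143 + 6
11: 15007 = 11·1364 + 3
13: 15007 = 13·1154 + 5
17: 15007 = 17·882 + 13
19: 15007 = 19·789 + 16
23: 15007 = 23·652 + 11
29: 15007 = 29·517 + 14
31: 15007 = 31·484 + 3
37: 15007 = 37·405 + 22
41: 15007 = 41·366 + 1
43: 15007 = 43·349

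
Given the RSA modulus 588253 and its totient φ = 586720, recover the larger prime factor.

φ(n) = (p−1)(q−1) = n − (p+q) + 1, so p + q = 588253 − 586720 + 1 = 1534.
p and q are the roots of t² − 1534t + 588253 = 0.
Discriminant: 1534² − 4·588253 = 2353156 − 2353012 = 144; √144 = 12.
q = (1534 − 12)/2 = 761, p = (1534 + 12)/2 = 773.
Check: 761 · 773 = 588253.

773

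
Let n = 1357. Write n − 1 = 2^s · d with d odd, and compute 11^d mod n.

364

1357 − 1 = 1356 = 2^2 · 339, so d = 339.
11^1 ≡ 11 (mod 1357)
11^2 ≡ 11^2 = 121 ≡ 121 (mod 1357)
11^4 ≡ 121^2 = 14641 ≡ 1071 (mod 1357)
11^8 ≡ 1071^2 = 1147041 ≡ 376 (mod 1357)
11^16 ≡ 376^2 = 141376 ≡ 248 (mod 1357)
11^32 ≡ 248^2 = 61504 ≡ 439 (mod 1357)
11^64 ≡ 439^2 = 192721 ≡ 27 (mod 1357)
11^128 ≡ 27^2 = 729 ≡ 729 (mod 1357)
11^256 ≡ 729^2 = 531441 ≡ 854 (mod 1357)
339 = 256 + 64 + 16 + 2 + 1 in binary powers of 2.
So 11^339 ≡ 854 · 27 · 248 · 121 · 11 ≡ 364 (mod 1357).
Squaring chain: 364 → 867; never reaches −1, so base 11 is a Miller–Rabin witness that 1357 is composite.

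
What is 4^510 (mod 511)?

8

4^1 ≡ 4 (mod 511)
4^2 ≡ 4^2 = 16 ≡ 16 (mod 511)
4^4 ≡ 16^2 = 256 ≡ 256 (mod 511)
4^8 ≡ 256^2 = 65536 ≡ 128 (mod 511)
4^16 ≡ 128^2 = 16384 ≡ 32 (mod 511)
4^32 ≡ 32^2 = 1024 ≡ 2 (mod 511)
4^64 ≡ 2^2 = 4 ≡ 4 (mod 511)
4^128 ≡ 4^2 = 16 ≡ 16 (mod 511)
4^256 ≡ 16^2 = 256 ≡ 256 (mod 511)
510 = 256 + 128 + 64 + 32 + 16 + 8 + 4 + 2 in binary powers of 2.
So 4^510 ≡ 256 · 16 · 4 · 2 · 32 · 128 · 256 · 16 ≡ 8 (mod 511).
Since 8 ≠ 1, base 4 is a Fermat witness: 511 is composite.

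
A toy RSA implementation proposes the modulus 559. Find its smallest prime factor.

559 is odd.
Digit sum 19, not divisible by 3.
Ends in 9: not divisible by 5.
7: 559 = 7·79 + 6
11: 559 = 11·50 + 9
13: 559 = 13·43

13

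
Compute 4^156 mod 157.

4^1 ≡ 4 (mod 157)
4^2 ≡ 4^2 = 16 ≡ 16 (mod 157)
4^4 ≡ 16^2 = 256 ≡ 99 (mod 157)
4^8 ≡ 99^2 = 9801 ≡ 67 (mod 157)
4^16 ≡ 67^2 = 4489 ≡ 93 (mod 157)
4^32 ≡ 93^2 = 8649 ≡ 14 (mod 157)
4^64 ≡ 14^2 = 196 ≡ 39 (mod 157)
4^128 ≡ 39^2 = 1521 ≡ 108 (mod 157)
156 = 128 + 16 + 8 + 4 in binary powers of 2.
So 4^156 ≡ 108 · 93 · 67 · 99 ≡ 1 (mod 157).
Since the result is 1, base 4 gives no evidence that 157 is composite.

1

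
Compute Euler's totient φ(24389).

23548

Factor: 24389 = 29^3.
φ(24389) = 29^2·(29−1) = 23548.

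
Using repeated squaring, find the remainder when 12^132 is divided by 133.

12^1 ≡ 12 (mod 133)
12^2 ≡ 12^2 = 144 ≡ 11 (mod 133)
12^4 ≡ 11^2 = 121 ≡ 121 (mod 133)
12^8 ≡ 121^2 = 14641 ≡ 11 (mod 133)
12^16 ≡ 11^2 = 121 ≡ 121 (mod 133)
12^32 ≡ 121^2 = 14641 ≡ 11 (mod 133)
12^64 ≡ 11^2 = 121 ≡ 121 (mod 133)
12^128 ≡ 121^2 = 14641 ≡ 11 (mod 133)
132 = 128 + 4 in binary powers of 2.
So 12^132 ≡ 11 · 121 ≡ 1 (mod 133).
Since the result is 1, base 12 gives no evidence that 133 is composite.

1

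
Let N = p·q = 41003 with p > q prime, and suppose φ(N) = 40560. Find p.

φ(n) = (p−1)(q−1) = n − (p+q) + 1, so p + q = 41003 − 40560 + 1 = 444.
p and q are the roots of t² − 444t + 41003 = 0.
Discriminant: 444² − 4·41003 = 197136 − 164012 = 33124; √33124 = 182.
q = (444 − 182)/2 = 131, p = (444 + 182)/2 = 313.
Check: 131 · 313 = 41003.

313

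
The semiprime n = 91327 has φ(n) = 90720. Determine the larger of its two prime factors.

337

φ(n) = (p−1)(q−1) = n − (p+q) + 1, so p + q = 91327 − 90720 + 1 = 608.
p and q are the roots of t² − 608t + 91327 = 0.
Discriminant: 608² − 4·91327 = 369664 − 365308 = 4356; √4356 = 66.
q = (608 − 66)/2 = 271, p = (608 + 66)/2 = 337.
Check: 271 · 337 = 91327.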